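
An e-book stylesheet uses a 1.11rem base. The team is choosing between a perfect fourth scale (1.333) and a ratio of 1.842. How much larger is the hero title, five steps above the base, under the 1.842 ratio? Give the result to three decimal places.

18.866rem

Perfect fourth: 1.11 × 1.333⁵ = 4.67169rem
At 1.842: 1.11 × 1.842⁵ = 23.53808rem
Difference: 23.53808 − 4.67169 = 18.86639rem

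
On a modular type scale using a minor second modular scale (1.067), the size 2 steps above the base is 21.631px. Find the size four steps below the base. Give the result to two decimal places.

Moving from step +2 to step -4 is 6 steps down, so divide by r⁶.
21.631 ÷ 1.067⁶ = 21.631 ÷ 1.47566 ≈ 14.659

14.66px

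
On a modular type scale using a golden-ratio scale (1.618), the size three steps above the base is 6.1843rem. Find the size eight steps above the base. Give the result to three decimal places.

68.578rem

Moving from step +3 to step +8 is 5 steps up, so multiply by r⁵.
6.1843 × 1.618⁵ = 6.1843 × 11.08901 ≈ 68.578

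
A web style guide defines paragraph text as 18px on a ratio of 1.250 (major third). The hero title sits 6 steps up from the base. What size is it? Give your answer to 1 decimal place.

18.0 × 1.250⁶ = 18.0 × 3.81470 ≈ 68.66

68.7px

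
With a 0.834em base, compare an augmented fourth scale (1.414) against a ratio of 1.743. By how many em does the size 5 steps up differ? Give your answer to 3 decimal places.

Augmented fourth: 0.834 × 1.414⁵ = 4.71426em
At 1.743: 0.834 × 1.743⁵ = 13.41692em
Difference: 13.41692 − 4.71426 = 8.70266em

8.703em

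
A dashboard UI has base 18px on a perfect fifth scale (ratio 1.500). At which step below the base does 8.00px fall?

2

1.500ⁿ = 18 / 8.00 = 2.2500
n = ln(2.2500) / ln(1.500) = 0.8109 / 0.4055 ≈ 2.00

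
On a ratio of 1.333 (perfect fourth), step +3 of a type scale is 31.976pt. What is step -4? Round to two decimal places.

31.976 ÷ 1.333⁷ = 31.976 ÷ 7.47844 ≈ 4.276

4.28pt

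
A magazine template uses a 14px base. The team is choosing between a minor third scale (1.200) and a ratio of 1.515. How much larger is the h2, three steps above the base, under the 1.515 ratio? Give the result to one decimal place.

24.5px

Minor third: 14.0 × 1.200³ = 24.192px
At 1.515: 14.0 × 1.515³ = 48.682px
Difference: 48.682 − 24.192 = 24.490px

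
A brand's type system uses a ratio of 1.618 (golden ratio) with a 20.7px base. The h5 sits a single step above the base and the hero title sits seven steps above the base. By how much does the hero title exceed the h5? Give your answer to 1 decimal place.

Step 1: 20.7 × 1.618 = 33.493px
Step 7: 20.7 × 1.618⁷ = 600.925px
Difference: 600.925 − 33.493 = 567.432px

567.4px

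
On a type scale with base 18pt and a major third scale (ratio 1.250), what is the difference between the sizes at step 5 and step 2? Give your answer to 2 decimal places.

26.81pt

Step 2: 18.0 × 1.250² = 28.1250pt
Step 5: 18.0 × 1.250⁵ = 54.9316pt
Difference: 54.9316 − 28.1250 = 26.8066pt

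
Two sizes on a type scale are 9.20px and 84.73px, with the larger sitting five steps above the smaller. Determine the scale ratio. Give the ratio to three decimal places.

1.559

r⁵ = 84.73 / 9.20, so r = (84.73/9.20)^(1/5).
r = 9.2098^(1/5) ≈ 1.5590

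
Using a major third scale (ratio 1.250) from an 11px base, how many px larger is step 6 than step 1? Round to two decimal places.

28.21px

Step 1: 11.0 × 1.250 = 13.7500px
Step 6: 11.0 × 1.250⁶ = 41.9617px
Difference: 41.9617 − 13.7500 = 28.2117px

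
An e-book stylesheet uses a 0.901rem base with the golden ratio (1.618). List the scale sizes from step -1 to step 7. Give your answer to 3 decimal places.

0.557rem, 0.901rem, 1.458rem, 2.359rem, 3.816rem, 6.175rem, 9.991rem, 16.166rem, 26.156rem

Step -1: 0.901 ÷ 1.618 = 0.557
Step 0: 0.901rem
Step 1: 0.901 × 1.618 = 1.458
Step 2: 0.901 × 1.618² = 2.359
Step 3: 0.901 × 1.618³ = 3.816
Step 4: 0.901 × 1.618⁴ = 6.175
Step 5: 0.901 × 1.618⁵ = 9.991
Step 6: 0.901 × 1.618⁶ = 16.166
Step 7: 0.901 × 1.618⁷ = 26.156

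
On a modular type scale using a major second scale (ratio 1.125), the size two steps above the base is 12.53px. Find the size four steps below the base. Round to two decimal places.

6.18px

The gap is -4 − (2) = -6 steps, so the factor is 1.125^-6.
12.53 ÷ 1.125⁶ = 12.53 ÷ 2.02729 ≈ 6.181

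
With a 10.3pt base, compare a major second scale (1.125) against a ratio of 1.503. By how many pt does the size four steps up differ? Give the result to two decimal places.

36.06pt

Major second: 10.3 × 1.125⁴ = 16.4986pt
At 1.503: 10.3 × 1.503⁴ = 52.5622pt
Difference: 52.5622 − 16.4986 = 36.0636pt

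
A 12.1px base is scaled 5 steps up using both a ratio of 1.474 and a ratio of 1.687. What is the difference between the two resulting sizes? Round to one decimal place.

At 1.474: 12.1 × 1.474⁵ = 84.192px
At 1.687: 12.1 × 1.687⁵ = 165.333px
Difference: 165.333 − 84.192 = 81.141px

81.1px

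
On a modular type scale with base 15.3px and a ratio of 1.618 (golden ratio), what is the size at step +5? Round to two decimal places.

169.66px

15.3 × 1.618⁵ = 15.3 × 11.08901 ≈ 169.66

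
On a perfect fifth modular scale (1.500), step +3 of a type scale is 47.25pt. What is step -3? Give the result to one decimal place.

4.1pt

The gap is -3 − (3) = -6 steps, so the factor is 1.500^-6.
47.25 ÷ 1.500⁶ = 47.25 ÷ 11.39062 ≈ 4.148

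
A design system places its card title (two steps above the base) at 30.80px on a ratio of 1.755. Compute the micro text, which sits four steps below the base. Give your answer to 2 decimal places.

30.80 ÷ 1.755⁶ = 30.80 ÷ 29.21882 ≈ 1.054

1.05px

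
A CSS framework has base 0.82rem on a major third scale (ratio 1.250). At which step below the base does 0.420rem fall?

1.250ⁿ = 0.82 / 0.420 = 1.9524
n = ln(1.9524) / ln(1.250) = 0.6690 / 0.2231 ≈ 3.00

3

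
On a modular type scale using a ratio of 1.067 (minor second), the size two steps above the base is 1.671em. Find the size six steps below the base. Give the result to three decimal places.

0.995em

The gap is -6 − (2) = -8 steps, so the factor is 1.067^-8.
1.671 ÷ 1.067⁸ = 1.671 ÷ 1.68002 ≈ 0.995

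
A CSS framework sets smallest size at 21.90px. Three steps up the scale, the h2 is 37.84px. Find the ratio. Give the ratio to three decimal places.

The ratio satisfies 21.90 × r³ = 37.84, so r = (37.84 / 21.90)^(1/3).
r = 1.7279^(1/3) ≈ 1.2000

1.200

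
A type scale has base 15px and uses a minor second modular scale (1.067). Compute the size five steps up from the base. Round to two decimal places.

20.74px

A modular type scale is a geometric sequence: sizeₙ = base × rⁿ.
15.0 × 1.067⁵ = 15.0 × 1.38300 ≈ 20.74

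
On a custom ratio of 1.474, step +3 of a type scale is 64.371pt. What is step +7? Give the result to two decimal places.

64.371 × 1.474⁴ = 64.371 × 4.72052 ≈ 303.865

303.86pt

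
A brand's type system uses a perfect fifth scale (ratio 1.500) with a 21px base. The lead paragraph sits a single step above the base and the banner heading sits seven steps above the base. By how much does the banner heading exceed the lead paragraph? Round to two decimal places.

Step 1: 21.0 × 1.500 = 31.5000px
Step 7: 21.0 × 1.500⁷ = 358.8047px
Difference: 358.8047 − 31.5000 = 327.3047px

327.30px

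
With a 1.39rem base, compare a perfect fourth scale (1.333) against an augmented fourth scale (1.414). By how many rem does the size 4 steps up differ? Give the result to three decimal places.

1.168rem

Perfect fourth: 1.39 × 1.333⁴ = 4.38869rem
Augmented fourth: 1.39 × 1.414⁴ = 5.55664rem
Difference: 5.55664 − 4.38869 = 1.16795rem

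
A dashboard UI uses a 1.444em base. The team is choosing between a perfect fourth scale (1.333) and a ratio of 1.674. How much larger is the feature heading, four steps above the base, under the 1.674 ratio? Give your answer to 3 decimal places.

Perfect fourth: 1.444 × 1.333⁴ = 4.55919em
At 1.674: 1.444 × 1.674⁴ = 11.33937em
Difference: 11.33937 − 4.55919 = 6.78018em

6.780em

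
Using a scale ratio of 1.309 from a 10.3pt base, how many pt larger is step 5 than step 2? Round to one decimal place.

Step 2: 10.3 × 1.309² = 17.649pt
Step 5: 10.3 × 1.309⁵ = 39.585pt
Difference: 39.585 − 17.649 = 21.936pt

21.9pt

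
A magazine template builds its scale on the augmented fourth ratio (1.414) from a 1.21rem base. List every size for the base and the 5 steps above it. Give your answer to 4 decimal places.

1.2100rem, 1.7109rem, 2.4193rem, 3.4208rem, 4.8371rem, 6.8396rem

Step 0: 1.21rem
Step 1: 1.21 × 1.414 = 1.7109
Step 2: 1.21 × 1.414² = 2.4193
Step 3: 1.21 × 1.414³ = 3.4208
Step 4: 1.21 × 1.414⁴ = 4.8371
Step 5: 1.21 × 1.414⁵ = 6.8396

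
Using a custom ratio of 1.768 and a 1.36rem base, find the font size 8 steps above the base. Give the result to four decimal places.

129.8366rem

A modular type scale is a geometric sequence: sizeₙ = base × rⁿ.
1.36 × 1.768⁸ = 1.36 × 95.46806 ≈ 129.8366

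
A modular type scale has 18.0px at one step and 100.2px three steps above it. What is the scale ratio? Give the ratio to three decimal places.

The ratio satisfies 18.0 × r³ = 100.2, so r = (100.2 / 18.0)^(1/3).
r = 5.5667^(1/3) ≈ 1.7723

1.772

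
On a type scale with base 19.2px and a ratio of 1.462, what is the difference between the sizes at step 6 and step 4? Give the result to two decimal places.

Step 4: 19.2 × 1.462⁴ = 87.7184px
Step 6: 19.2 × 1.462⁶ = 187.4932px
Difference: 187.4932 − 87.7184 = 99.7748px

99.77px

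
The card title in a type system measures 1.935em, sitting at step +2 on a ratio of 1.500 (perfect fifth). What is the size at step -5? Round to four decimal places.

The gap is -5 − (2) = -7 steps, so the factor is 1.500^-7.
1.935 ÷ 1.500⁷ = 1.935 ÷ 17.08594 ≈ 0.1133

0.1133em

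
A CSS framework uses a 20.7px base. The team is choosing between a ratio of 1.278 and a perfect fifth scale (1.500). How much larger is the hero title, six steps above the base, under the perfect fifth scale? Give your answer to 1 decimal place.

At 1.278: 20.7 × 1.278⁶ = 90.189px
Perfect fifth: 20.7 × 1.500⁶ = 235.786px
Difference: 235.786 − 90.189 = 145.597px

145.6px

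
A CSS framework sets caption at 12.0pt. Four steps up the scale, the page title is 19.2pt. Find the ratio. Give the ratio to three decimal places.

r⁴ = 19.2 / 12.0, so r = (19.2/12.0)^(1/4).
r = 1.6000^(1/4) ≈ 1.1247

1.125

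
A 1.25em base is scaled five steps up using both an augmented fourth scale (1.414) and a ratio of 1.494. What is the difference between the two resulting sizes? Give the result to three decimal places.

2.238em

Augmented fourth: 1.25 × 1.414⁵ = 7.06573em
At 1.494: 1.25 × 1.494⁵ = 9.30386em
Difference: 9.30386 − 7.06573 = 2.23813em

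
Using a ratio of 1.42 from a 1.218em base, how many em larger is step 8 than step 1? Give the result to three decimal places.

Step 1: 1.218 × 1.42 = 1.72956em
Step 8: 1.218 × 1.42⁸ = 20.13511em
Difference: 20.13511 − 1.72956 = 18.40555em

18.406em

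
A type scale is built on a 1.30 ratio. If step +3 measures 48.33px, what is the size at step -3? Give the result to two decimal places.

10.01px

48.33 ÷ 1.30⁶ = 48.33 ÷ 4.82681 ≈ 10.013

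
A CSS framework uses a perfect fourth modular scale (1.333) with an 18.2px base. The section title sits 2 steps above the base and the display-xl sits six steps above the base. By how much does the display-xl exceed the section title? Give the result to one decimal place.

Step 2: 18.2 × 1.333² = 32.339px
Step 6: 18.2 × 1.333⁶ = 102.106px
Difference: 102.106 − 32.339 = 69.767px

69.8px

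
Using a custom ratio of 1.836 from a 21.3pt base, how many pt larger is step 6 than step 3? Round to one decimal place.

Step 3: 21.3 × 1.836³ = 131.825pt
Step 6: 21.3 × 1.836⁶ = 815.860pt
Difference: 815.860 − 131.825 = 684.035pt

684.0pt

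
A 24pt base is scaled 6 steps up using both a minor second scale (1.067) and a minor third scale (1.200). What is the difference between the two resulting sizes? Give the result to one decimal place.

36.2pt

Minor second: 24.0 × 1.067⁶ = 35.416pt
Minor third: 24.0 × 1.200⁶ = 71.664pt
Difference: 71.664 − 35.416 = 36.248pt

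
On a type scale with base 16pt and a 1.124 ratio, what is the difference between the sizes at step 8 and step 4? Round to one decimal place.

15.2pt

Step 4: 16.0 × 1.124⁴ = 25.538pt
Step 8: 16.0 × 1.124⁸ = 40.762pt
Difference: 40.762 − 25.538 = 15.224pt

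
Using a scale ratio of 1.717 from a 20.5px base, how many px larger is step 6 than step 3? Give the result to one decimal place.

421.5px

Step 3: 20.5 × 1.717³ = 103.768px
Step 6: 20.5 × 1.717⁶ = 525.262px
Difference: 525.262 − 103.768 = 421.494px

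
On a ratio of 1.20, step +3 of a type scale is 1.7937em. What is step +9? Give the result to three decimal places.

1.7937 × 1.20⁶ = 1.7937 × 2.98598 ≈ 5.356

5.356em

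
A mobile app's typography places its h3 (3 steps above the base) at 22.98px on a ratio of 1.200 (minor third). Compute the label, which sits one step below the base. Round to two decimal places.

11.08px

The gap is -1 − (3) = -4 steps, so the factor is 1.200^-4.
22.98 ÷ 1.200⁴ = 22.98 ÷ 2.07360 ≈ 11.082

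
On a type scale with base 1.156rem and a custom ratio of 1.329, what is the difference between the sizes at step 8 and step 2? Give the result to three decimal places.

Step 2: 1.156 × 1.329² = 2.04177rem
Step 8: 1.156 × 1.329⁸ = 11.25013rem
Difference: 11.25013 − 2.04177 = 9.20836rem

9.208rem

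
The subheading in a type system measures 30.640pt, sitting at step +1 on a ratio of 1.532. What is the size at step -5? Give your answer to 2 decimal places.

30.640 ÷ 1.532⁶ = 30.640 ÷ 12.92863 ≈ 2.370

2.37pt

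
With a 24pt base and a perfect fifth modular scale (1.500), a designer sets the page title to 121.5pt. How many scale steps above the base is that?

4

1.500ⁿ = 121.5 / 24 = 5.0625
n = ln(5.0625) / ln(1.500) = 1.6219 / 0.4055 ≈ 4.00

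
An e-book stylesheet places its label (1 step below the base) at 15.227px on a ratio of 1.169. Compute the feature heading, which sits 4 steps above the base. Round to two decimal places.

15.227 × 1.169⁵ = 15.227 × 2.18309 ≈ 33.242

33.24px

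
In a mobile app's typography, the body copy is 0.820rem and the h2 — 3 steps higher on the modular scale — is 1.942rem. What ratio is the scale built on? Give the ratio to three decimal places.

The ratio satisfies 0.820 × r³ = 1.942, so r = (1.942 / 0.820)^(1/3).
r = 2.3683^(1/3) ≈ 1.3329

1.333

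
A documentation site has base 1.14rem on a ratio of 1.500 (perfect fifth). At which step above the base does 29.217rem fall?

1.500ⁿ = 29.217 / 1.14 = 25.6289
n = ln(25.6289) / ln(1.500) = 3.2437 / 0.4055 ≈ 8.00

8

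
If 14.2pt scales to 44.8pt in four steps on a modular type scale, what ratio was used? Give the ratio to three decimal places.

1.333

The ratio satisfies 14.2 × r⁴ = 44.8, so r = (44.8 / 14.2)^(1/4).
r = 3.1549^(1/4) ≈ 1.3327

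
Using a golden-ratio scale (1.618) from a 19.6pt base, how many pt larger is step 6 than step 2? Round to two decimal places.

300.35pt

Step 2: 19.6 × 1.618² = 51.3113pt
Step 6: 19.6 × 1.618⁶ = 351.6634pt
Difference: 351.6634 − 51.3113 = 300.3521pt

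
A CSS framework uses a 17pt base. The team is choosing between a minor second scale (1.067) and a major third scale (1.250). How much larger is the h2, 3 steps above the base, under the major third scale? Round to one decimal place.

12.6pt

Minor second: 17.0 × 1.067³ = 20.651pt
Major third: 17.0 × 1.250³ = 33.203pt
Difference: 33.203 − 20.651 = 12.552pt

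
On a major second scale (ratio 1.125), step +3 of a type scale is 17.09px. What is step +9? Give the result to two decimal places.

34.65px

17.09 × 1.125⁶ = 17.09 × 2.02729 ≈ 34.646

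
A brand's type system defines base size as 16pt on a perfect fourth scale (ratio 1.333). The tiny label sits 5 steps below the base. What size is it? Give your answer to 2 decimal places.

Each step on a modular scale multiplies by the ratio, so the size n steps from the base is base × ratioⁿ.
16.0 ÷ 1.333⁵ = 16.0 ÷ 4.20873 ≈ 3.80

3.80pt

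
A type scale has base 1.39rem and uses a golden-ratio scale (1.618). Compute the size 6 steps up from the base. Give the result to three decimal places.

24.939rem

1.39 × 1.618⁶ = 1.39 × 17.94201 ≈ 24.939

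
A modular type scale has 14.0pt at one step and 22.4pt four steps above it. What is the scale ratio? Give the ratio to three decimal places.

1.125

r⁴ = 22.4 / 14.0, so r = (22.4/14.0)^(1/4).
r = 1.6000^(1/4) ≈ 1.1247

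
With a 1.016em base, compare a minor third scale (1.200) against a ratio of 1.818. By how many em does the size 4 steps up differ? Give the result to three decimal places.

Minor third: 1.016 × 1.200⁴ = 2.10678em
At 1.818: 1.016 × 1.818⁴ = 11.09863em
Difference: 11.09863 − 2.10678 = 8.99185em

8.992em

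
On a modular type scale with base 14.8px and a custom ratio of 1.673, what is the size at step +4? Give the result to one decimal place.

Every step multiplies by the scale ratio.
14.8 × 1.673⁴ = 14.8 × 7.83400 ≈ 115.94

115.9px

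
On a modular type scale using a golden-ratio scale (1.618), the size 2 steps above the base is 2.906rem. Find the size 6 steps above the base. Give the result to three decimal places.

19.916rem

Moving from step +2 to step +6 is 4 steps up, so multiply by r⁴.
2.906 × 1.618⁴ = 2.906 × 6.85353 ≈ 19.916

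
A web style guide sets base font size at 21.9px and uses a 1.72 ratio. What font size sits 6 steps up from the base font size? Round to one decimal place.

Every step multiplies by the scale ratio.
21.9 × 1.72⁶ = 21.9 × 25.89230 ≈ 567.04

567.0px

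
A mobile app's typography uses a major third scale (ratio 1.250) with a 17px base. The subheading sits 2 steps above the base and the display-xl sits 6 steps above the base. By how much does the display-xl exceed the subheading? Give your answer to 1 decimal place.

Step 2: 17.0 × 1.250² = 26.562px
Step 6: 17.0 × 1.250⁶ = 64.850px
Difference: 64.850 − 26.562 = 38.288px

38.3px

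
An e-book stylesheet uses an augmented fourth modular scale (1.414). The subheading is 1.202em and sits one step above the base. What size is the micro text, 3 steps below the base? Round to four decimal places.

1.202 ÷ 1.414⁴ = 1.202 ÷ 3.99758 ≈ 0.3007

0.3007em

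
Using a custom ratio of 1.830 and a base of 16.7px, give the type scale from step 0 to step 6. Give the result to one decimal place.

16.7px, 30.6px, 55.9px, 102.3px, 187.3px, 342.7px, 627.2px

Step 0: 16.7px
Step 1: 16.7 × 1.830 = 30.6
Step 2: 16.7 × 1.830² = 55.9
Step 3: 16.7 × 1.830³ = 102.3
Step 4: 16.7 × 1.830⁴ = 187.3
Step 5: 16.7 × 1.830⁵ = 342.7
Step 6: 16.7 × 1.830⁶ = 627.2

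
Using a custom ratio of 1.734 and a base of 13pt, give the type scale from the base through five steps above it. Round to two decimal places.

13.00pt, 22.54pt, 39.09pt, 67.78pt, 117.53pt, 203.79pt

Step 0: 13pt
Step 1: 13.0 × 1.734 = 22.54
Step 2: 13.0 × 1.734² = 39.09
Step 3: 13.0 × 1.734³ = 67.78
Step 4: 13.0 × 1.734⁴ = 117.53
Step 5: 13.0 × 1.734⁵ = 203.79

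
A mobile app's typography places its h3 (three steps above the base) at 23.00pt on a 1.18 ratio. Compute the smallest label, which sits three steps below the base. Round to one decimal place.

8.5pt

23.00 ÷ 1.18⁶ = 23.00 ÷ 2.69955 ≈ 8.520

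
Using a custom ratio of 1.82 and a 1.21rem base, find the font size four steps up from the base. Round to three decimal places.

13.276rem

A modular type scale is a geometric sequence: sizeₙ = base × rⁿ.
1.21 × 1.82⁴ = 1.21 × 10.97199 ≈ 13.276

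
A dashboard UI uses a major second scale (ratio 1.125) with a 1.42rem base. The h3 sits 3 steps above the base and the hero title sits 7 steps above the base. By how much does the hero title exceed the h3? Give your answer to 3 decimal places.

1.217rem

Step 3: 1.42 × 1.125³ = 2.02184rem
Step 7: 1.42 × 1.125⁷ = 3.23859rem
Difference: 3.23859 − 2.02184 = 1.21675rem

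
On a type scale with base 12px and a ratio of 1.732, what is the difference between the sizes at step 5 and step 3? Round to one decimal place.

124.7px

Step 3: 12.0 × 1.732³ = 62.348px
Step 5: 12.0 × 1.732⁵ = 187.034px
Difference: 187.034 − 62.348 = 124.686px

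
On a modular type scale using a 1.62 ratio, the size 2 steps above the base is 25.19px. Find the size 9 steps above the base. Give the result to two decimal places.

The gap is 9 − (2) = 7 steps, so the factor is 1.62^7.
25.19 × 1.62⁷ = 25.19 × 29.28229 ≈ 737.621

737.62px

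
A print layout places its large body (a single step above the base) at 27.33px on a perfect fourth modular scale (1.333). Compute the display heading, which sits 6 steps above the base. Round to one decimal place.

Moving from step +1 to step +6 is 5 steps up, so multiply by r⁵.
27.33 × 1.333⁵ = 27.33 × 4.20873 ≈ 115.025

115.0px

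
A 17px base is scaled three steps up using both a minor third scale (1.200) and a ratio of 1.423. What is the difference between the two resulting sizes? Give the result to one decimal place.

Minor third: 17.0 × 1.200³ = 29.376px
At 1.423: 17.0 × 1.423³ = 48.985px
Difference: 48.985 − 29.376 = 19.609px

19.6px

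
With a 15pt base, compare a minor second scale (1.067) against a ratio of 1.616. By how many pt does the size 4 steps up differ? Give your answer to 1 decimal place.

82.9pt

Minor second: 15.0 × 1.067⁴ = 19.442pt
At 1.616: 15.0 × 1.616⁴ = 102.296pt
Difference: 102.296 − 19.442 = 82.854pt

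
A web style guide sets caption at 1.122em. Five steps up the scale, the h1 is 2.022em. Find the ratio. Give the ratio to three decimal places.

r⁵ = 2.022 / 1.122, so r = (2.022/1.122)^(1/5).
r = 1.8021^(1/5) ≈ 1.1250

1.125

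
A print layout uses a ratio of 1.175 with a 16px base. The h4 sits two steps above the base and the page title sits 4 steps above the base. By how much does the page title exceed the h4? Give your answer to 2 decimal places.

8.41px

Step 2: 16.0 × 1.175² = 22.0900px
Step 4: 16.0 × 1.175⁴ = 30.4980px
Difference: 30.4980 − 22.0900 = 8.4080px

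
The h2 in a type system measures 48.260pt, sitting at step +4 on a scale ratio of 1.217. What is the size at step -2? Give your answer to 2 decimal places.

The gap is -2 − (4) = -6 steps, so the factor is 1.217^-6.
48.260 ÷ 1.217⁶ = 48.260 ÷ 3.24895 ≈ 14.854

14.85pt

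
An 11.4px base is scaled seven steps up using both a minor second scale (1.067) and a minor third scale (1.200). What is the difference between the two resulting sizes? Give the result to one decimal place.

Minor second: 11.4 × 1.067⁷ = 17.950px
Minor third: 11.4 × 1.200⁷ = 40.848px
Difference: 40.848 − 17.950 = 22.898px

22.9px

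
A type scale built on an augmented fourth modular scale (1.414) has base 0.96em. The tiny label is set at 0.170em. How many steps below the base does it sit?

5

1.414ⁿ = 0.96 / 0.170 = 5.6471
n = ln(5.6471) / ln(1.414) = 1.7311 / 0.3464 ≈ 5.00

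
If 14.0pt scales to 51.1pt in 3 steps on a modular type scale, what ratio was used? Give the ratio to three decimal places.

r³ = 51.1 / 14.0, so r = (51.1/14.0)^(1/3).
r = 3.6500^(1/3) ≈ 1.5397

1.540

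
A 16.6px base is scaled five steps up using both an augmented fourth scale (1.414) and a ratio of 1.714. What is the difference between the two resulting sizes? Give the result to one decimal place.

Augmented fourth: 16.6 × 1.414⁵ = 93.833px
At 1.714: 16.6 × 1.714⁵ = 245.563px
Difference: 245.563 − 93.833 = 151.730px

151.7px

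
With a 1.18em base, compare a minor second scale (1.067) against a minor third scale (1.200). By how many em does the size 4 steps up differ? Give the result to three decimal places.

Minor second: 1.18 × 1.067⁴ = 1.52947em
Minor third: 1.18 × 1.200⁴ = 2.44685em
Difference: 2.44685 − 1.52947 = 0.91738em

0.917em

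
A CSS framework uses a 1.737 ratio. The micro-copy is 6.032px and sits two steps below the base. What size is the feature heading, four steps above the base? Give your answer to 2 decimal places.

165.68px

6.032 × 1.737⁶ = 6.032 × 27.46622 ≈ 165.676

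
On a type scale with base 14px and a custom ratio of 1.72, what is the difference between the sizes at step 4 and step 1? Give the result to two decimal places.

Step 1: 14.0 × 1.72 = 24.0800px
Step 4: 14.0 × 1.72⁴ = 122.5298px
Difference: 122.5298 − 24.0800 = 98.4498px

98.45px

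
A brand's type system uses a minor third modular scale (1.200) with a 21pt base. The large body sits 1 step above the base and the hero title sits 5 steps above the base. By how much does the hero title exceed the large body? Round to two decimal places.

Step 1: 21.0 × 1.200 = 25.2000pt
Step 5: 21.0 × 1.200⁵ = 52.2547pt
Difference: 52.2547 − 25.2000 = 27.0547pt

27.05pt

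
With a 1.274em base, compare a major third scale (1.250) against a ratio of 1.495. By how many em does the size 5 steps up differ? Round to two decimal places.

Major third: 1.274 × 1.250⁵ = 3.8879em
At 1.495: 1.274 × 1.495⁵ = 9.5143em
Difference: 9.5143 − 3.8879 = 5.6264em

5.63em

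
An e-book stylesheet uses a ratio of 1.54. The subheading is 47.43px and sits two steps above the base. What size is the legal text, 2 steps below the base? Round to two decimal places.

8.43px

47.43 ÷ 1.54⁴ = 47.43 ÷ 5.62449 ≈ 8.433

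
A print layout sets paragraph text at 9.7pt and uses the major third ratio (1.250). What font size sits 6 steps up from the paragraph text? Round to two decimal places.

A modular type scale is a geometric sequence: sizeₙ = base × rⁿ.
9.7 × 1.250⁶ = 9.7 × 3.81470 ≈ 37.00

37.00pt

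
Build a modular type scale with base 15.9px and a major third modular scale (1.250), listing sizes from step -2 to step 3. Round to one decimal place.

Step -2: 15.9 ÷ 1.250² = 10.2
Step -1: 15.9 ÷ 1.250 = 12.7
Step 0: 15.9px
Step 1: 15.9 × 1.250 = 19.9
Step 2: 15.9 × 1.250² = 24.8
Step 3: 15.9 × 1.250³ = 31.1

10.2px, 12.7px, 15.9px, 19.9px, 24.8px, 31.1px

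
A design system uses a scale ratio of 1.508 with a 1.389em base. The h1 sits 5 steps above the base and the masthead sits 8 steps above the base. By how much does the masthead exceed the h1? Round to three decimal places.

Step 5: 1.389 × 1.508⁵ = 10.83201em
Step 8: 1.389 × 1.508⁸ = 37.14608em
Difference: 37.14608 − 10.83201 = 26.31407em

26.314em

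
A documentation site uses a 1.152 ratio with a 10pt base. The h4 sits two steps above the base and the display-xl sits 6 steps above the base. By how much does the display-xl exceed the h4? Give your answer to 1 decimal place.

10.1pt

Step 2: 10.0 × 1.152² = 13.271pt
Step 6: 10.0 × 1.152⁶ = 23.373pt
Difference: 23.373 − 13.271 = 10.102pt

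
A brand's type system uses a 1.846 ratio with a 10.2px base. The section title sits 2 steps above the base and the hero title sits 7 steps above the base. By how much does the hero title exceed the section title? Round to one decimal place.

710.4px

Step 2: 10.2 × 1.846² = 34.759px
Step 7: 10.2 × 1.846⁷ = 745.113px
Difference: 745.113 − 34.759 = 710.354px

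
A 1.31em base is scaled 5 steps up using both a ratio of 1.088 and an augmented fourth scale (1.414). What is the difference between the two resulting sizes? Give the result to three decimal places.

5.408em

At 1.088: 1.31 × 1.088⁵ = 1.99717em
Augmented fourth: 1.31 × 1.414⁵ = 7.40489em
Difference: 7.40489 − 1.99717 = 5.40772em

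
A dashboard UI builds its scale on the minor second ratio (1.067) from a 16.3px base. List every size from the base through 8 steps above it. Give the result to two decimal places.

Step 0: 16.3px
Step 1: 16.3 × 1.067 = 17.39
Step 2: 16.3 × 1.067² = 18.56
Step 3: 16.3 × 1.067³ = 19.80
Step 4: 16.3 × 1.067⁴ = 21.13
Step 5: 16.3 × 1.067⁵ = 22.54
Step 6: 16.3 × 1.067⁶ = 24.05
Step 7: 16.3 × 1.067⁷ = 25.66
Step 8: 16.3 × 1.067⁸ = 27.38

16.30px, 17.39px, 18.56px, 19.80px, 21.13px, 22.54px, 24.05px, 25.66px, 27.38px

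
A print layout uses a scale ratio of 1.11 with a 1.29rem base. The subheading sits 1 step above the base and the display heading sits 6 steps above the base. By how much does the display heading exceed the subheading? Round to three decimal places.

Step 1: 1.29 × 1.11 = 1.43190rem
Step 6: 1.29 × 1.11⁶ = 2.41283rem
Difference: 2.41283 − 1.43190 = 0.98093rem

0.981rem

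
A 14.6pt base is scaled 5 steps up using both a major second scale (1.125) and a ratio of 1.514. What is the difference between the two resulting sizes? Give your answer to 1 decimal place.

89.8pt

Major second: 14.6 × 1.125⁵ = 26.310pt
At 1.514: 14.6 × 1.514⁵ = 116.140pt
Difference: 116.140 − 26.310 = 89.830pt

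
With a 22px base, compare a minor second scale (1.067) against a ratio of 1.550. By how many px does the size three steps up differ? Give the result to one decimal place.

Minor second: 22.0 × 1.067³ = 26.725px
At 1.550: 22.0 × 1.550³ = 81.925px
Difference: 81.925 − 26.725 = 55.200px

55.2px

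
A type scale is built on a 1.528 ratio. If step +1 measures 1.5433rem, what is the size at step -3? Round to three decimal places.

0.283rem

Moving from step +1 to step -3 is 4 steps down, so divide by r⁴.
1.5433 ÷ 1.528⁴ = 1.5433 ÷ 5.45122 ≈ 0.283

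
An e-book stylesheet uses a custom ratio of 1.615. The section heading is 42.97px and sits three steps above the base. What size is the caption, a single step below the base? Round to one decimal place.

42.97 ÷ 1.615⁴ = 42.97 ÷ 6.80284 ≈ 6.316

6.3px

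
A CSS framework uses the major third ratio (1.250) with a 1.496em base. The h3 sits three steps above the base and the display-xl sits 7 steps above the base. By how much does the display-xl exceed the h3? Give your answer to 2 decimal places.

4.21em

Step 3: 1.496 × 1.250³ = 2.9219em
Step 7: 1.496 × 1.250⁷ = 7.1335em
Difference: 7.1335 − 2.9219 = 4.2116em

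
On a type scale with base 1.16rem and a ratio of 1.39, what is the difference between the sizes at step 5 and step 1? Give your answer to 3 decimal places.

Step 1: 1.16 × 1.39 = 1.61240rem
Step 5: 1.16 × 1.39⁵ = 6.01911rem
Difference: 6.01911 − 1.61240 = 4.40671rem

4.407rem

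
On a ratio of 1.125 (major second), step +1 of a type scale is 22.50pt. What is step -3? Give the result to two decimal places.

22.50 ÷ 1.125⁴ = 22.50 ÷ 1.60181 ≈ 14.047

14.05pt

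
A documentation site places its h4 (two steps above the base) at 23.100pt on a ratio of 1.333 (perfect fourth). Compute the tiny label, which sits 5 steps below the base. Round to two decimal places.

The gap is -5 − (2) = -7 steps, so the factor is 1.333^-7.
23.100 ÷ 1.333⁷ = 23.100 ÷ 7.47844 ≈ 3.089

3.09pt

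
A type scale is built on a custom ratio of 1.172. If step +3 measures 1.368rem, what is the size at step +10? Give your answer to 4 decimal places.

Moving from step +3 to step +10 is 7 steps up, so multiply by r⁷.
1.368 × 1.172⁷ = 1.368 × 3.03734 ≈ 4.1551

4.1551rem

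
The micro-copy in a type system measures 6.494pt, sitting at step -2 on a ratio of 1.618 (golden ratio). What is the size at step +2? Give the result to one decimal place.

6.494 × 1.618⁴ = 6.494 × 6.85353 ≈ 44.507

44.5pt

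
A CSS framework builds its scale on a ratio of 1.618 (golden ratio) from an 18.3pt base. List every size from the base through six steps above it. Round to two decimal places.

Step 0: 18.3pt
Step 1: 18.3 × 1.618 = 29.61
Step 2: 18.3 × 1.618² = 47.91
Step 3: 18.3 × 1.618³ = 77.52
Step 4: 18.3 × 1.618⁴ = 125.42
Step 5: 18.3 × 1.618⁵ = 202.93
Step 6: 18.3 × 1.618⁶ = 328.34

18.30pt, 29.61pt, 47.91pt, 77.52pt, 125.42pt, 202.93pt, 328.34pt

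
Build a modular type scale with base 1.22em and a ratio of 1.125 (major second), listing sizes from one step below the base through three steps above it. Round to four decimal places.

Step -1: 1.22 ÷ 1.125 = 1.0844
Step 0: 1.22em
Step 1: 1.22 × 1.125 = 1.3725
Step 2: 1.22 × 1.125² = 1.5441
Step 3: 1.22 × 1.125³ = 1.7371

1.0844em, 1.2200em, 1.3725em, 1.5441em, 1.7371em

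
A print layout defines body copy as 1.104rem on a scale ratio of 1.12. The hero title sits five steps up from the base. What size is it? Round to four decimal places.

1.104 × 1.12⁵ = 1.104 × 1.76234 ≈ 1.9456

1.9456rem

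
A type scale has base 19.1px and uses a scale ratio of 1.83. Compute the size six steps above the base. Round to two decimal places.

Every step multiplies by the scale ratio.
19.1 × 1.83⁶ = 19.1 × 37.55835 ≈ 717.36

717.36px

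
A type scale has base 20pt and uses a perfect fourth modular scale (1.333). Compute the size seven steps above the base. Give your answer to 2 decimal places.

A modular type scale is a geometric sequence: sizeₙ = base × rⁿ.
20.0 × 1.333⁷ = 20.0 × 7.47844 ≈ 149.57

149.57pt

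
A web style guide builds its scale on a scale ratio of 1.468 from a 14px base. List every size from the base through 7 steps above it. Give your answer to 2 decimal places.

Step 0: 14px
Step 1: 14.0 × 1.468 = 20.55
Step 2: 14.0 × 1.468² = 30.17
Step 3: 14.0 × 1.468³ = 44.29
Step 4: 14.0 × 1.468⁴ = 65.02
Step 5: 14.0 × 1.468⁵ = 95.45
Step 6: 14.0 × 1.468⁶ = 140.11
Step 7: 14.0 × 1.468⁷ = 205.69

14.00px, 20.55px, 30.17px, 44.29px, 65.02px, 95.45px, 140.11px, 205.69px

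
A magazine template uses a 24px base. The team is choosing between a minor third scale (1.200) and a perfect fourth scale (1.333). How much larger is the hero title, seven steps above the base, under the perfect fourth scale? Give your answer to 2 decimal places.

Minor third: 24.0 × 1.200⁷ = 85.9963px
Perfect fourth: 24.0 × 1.333⁷ = 179.4826px
Difference: 179.4826 − 85.9963 = 93.4863px

93.49px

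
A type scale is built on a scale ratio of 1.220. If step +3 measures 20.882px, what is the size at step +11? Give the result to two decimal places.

102.48px

Moving from step +3 to step +11 is 8 steps up, so multiply by r⁸.
20.882 × 1.220⁸ = 20.882 × 4.90771 ≈ 102.483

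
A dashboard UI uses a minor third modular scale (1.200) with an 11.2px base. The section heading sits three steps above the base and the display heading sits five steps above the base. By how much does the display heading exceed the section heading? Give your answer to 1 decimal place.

Step 3: 11.2 × 1.200³ = 19.354px
Step 5: 11.2 × 1.200⁵ = 27.869px
Difference: 27.869 − 19.354 = 8.515px

8.5px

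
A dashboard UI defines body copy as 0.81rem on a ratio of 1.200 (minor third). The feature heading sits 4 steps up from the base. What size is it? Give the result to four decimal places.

0.81 × 1.200⁴ = 0.81 × 2.07360 ≈ 1.6796

1.6796rem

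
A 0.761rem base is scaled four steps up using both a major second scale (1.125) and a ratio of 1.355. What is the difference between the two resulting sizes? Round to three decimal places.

1.346rem

Major second: 0.761 × 1.125⁴ = 1.21897rem
At 1.355: 0.761 × 1.355⁴ = 2.56532rem
Difference: 2.56532 − 1.21897 = 1.34635rem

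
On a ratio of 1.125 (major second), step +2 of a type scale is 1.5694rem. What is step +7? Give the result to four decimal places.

1.5694 × 1.125⁵ = 1.5694 × 1.80203 ≈ 2.8281

2.8281rem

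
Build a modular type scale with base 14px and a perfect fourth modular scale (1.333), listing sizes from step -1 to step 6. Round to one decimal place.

Step -1: 14.0 ÷ 1.333 = 10.5
Step 0: 14px
Step 1: 14.0 × 1.333 = 18.7
Step 2: 14.0 × 1.333² = 24.9
Step 3: 14.0 × 1.333³ = 33.2
Step 4: 14.0 × 1.333⁴ = 44.2
Step 5: 14.0 × 1.333⁵ = 58.9
Step 6: 14.0 × 1.333⁶ = 78.5

10.5px, 14.0px, 18.7px, 24.9px, 33.2px, 44.2px, 58.9px, 78.5px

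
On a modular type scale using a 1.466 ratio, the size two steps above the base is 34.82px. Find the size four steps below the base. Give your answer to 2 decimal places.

3.51px

Moving from step +2 to step -4 is 6 steps down, so divide by r⁶.
34.82 ÷ 1.466⁶ = 34.82 ÷ 9.92668 ≈ 3.508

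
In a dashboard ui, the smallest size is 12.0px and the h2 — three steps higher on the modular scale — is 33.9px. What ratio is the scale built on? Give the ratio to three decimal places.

1.414

The ratio satisfies 12.0 × r³ = 33.9, so r = (33.9 / 12.0)^(1/3).
r = 2.8250^(1/3) ≈ 1.4136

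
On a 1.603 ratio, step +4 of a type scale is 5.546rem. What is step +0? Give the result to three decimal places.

5.546 ÷ 1.603⁴ = 5.546 ÷ 6.60289 ≈ 0.840

0.840rem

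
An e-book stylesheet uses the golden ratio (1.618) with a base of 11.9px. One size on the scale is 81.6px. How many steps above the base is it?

4

1.618ⁿ = 81.6 / 11.9 = 6.8571
n = ln(6.8571) / ln(1.618) = 1.9253 / 0.4812 ≈ 4.00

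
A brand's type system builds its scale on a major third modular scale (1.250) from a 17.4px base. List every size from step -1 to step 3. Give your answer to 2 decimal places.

13.92px, 17.40px, 21.75px, 27.19px, 33.98px

Step -1: 17.4 ÷ 1.250 = 13.92
Step 0: 17.4px
Step 1: 17.4 × 1.250 = 21.75
Step 2: 17.4 × 1.250² = 27.19
Step 3: 17.4 × 1.250³ = 33.98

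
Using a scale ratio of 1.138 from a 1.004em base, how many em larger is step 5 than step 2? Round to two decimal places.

Step 2: 1.004 × 1.138² = 1.3002em
Step 5: 1.004 × 1.138⁵ = 1.9162em
Difference: 1.9162 − 1.3002 = 0.6160em

0.62em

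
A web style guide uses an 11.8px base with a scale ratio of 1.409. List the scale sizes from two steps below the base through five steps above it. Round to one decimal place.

5.9px, 8.4px, 11.8px, 16.6px, 23.4px, 33.0px, 46.5px, 65.5px

Step -2: 11.8 ÷ 1.409² = 5.9
Step -1: 11.8 ÷ 1.409 = 8.4
Step 0: 11.8px
Step 1: 11.8 × 1.409 = 16.6
Step 2: 11.8 × 1.409² = 23.4
Step 3: 11.8 × 1.409³ = 33.0
Step 4: 11.8 × 1.409⁴ = 46.5
Step 5: 11.8 × 1.409⁵ = 65.5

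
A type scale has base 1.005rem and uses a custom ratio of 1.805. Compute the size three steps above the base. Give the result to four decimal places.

5.9101rem

A modular type scale is a geometric sequence: sizeₙ = base × rⁿ.
1.005 × 1.805³ = 1.005 × 5.88074 ≈ 5.9101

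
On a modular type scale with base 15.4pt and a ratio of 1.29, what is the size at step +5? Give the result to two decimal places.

55.01pt

15.4 × 1.29⁵ = 15.4 × 3.57231 ≈ 55.01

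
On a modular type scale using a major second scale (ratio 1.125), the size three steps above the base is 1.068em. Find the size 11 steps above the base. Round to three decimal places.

2.740em

1.068 × 1.125⁸ = 1.068 × 2.56578 ≈ 2.740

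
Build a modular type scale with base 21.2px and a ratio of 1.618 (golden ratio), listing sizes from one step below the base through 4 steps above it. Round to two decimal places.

Step -1: 21.2 ÷ 1.618 = 13.10
Step 0: 21.2px
Step 1: 21.2 × 1.618 = 34.30
Step 2: 21.2 × 1.618² = 55.50
Step 3: 21.2 × 1.618³ = 89.80
Step 4: 21.2 × 1.618⁴ = 145.29

13.10px, 21.20px, 34.30px, 55.50px, 89.80px, 145.29px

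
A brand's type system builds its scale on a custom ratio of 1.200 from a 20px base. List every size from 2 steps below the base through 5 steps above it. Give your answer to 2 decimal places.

13.89px, 16.67px, 20.00px, 24.00px, 28.80px, 34.56px, 41.47px, 49.77px

Step -2: 20.0 ÷ 1.200² = 13.89
Step -1: 20.0 ÷ 1.200 = 16.67
Step 0: 20px
Step 1: 20.0 × 1.200 = 24.00
Step 2: 20.0 × 1.200² = 28.80
Step 3: 20.0 × 1.200³ = 34.56
Step 4: 20.0 × 1.200⁴ = 41.47
Step 5: 20.0 × 1.200⁵ = 49.77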